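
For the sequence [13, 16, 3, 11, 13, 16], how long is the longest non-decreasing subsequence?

4

Let dp[i] be the longest non-decreasing subsequence ending at position i. Then dp = [1, 2, 1, 2, 3, 4].
The maximum is 4; one witness is 3, 11, 13, 16 at positions 3,4,5,6.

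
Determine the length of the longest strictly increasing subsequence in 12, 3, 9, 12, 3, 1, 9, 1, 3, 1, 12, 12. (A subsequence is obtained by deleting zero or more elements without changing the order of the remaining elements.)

3

One longest increasing subsequence is 3, 9, 12 (positions 2,3,4), of length 3; no longer one exists.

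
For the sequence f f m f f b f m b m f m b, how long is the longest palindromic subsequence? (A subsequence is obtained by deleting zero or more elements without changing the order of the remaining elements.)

7

Using dp[i][j] = 2 + dp[i+1][j−1] if the ends match, else max(dp[i+1][j], dp[i][j−1]):
dp[1][13] = 7. A witness is bfmbmfb at positions 6,7,8,9,10,11,13.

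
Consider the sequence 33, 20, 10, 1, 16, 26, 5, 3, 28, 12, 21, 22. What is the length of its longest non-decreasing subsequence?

Let dp[i] be the longest non-decreasing subsequence ending at position i. Then dp = [1, 1, 1, 1, 2, 3, 2, 2, 4, 3, 4, 5].
The maximum is 5; one witness is 1, 5, 12, 21, 22 at positions 4,7,10,11,12.

5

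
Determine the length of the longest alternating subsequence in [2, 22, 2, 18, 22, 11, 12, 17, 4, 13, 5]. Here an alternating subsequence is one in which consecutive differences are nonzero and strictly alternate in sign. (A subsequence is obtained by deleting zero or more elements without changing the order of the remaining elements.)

Track the best alternating length ending on an up-step vs a down-step at each position: up/down = 1/1, 2/1, 1/3, 4/3, 4/1, 4/5, 6/5, 6/5, 4/7, 8/7, 8/9.
The maximum over both is 9; one such subsequence is 2, 22, 2, 18, 11, 12, 4, 13, 5.

9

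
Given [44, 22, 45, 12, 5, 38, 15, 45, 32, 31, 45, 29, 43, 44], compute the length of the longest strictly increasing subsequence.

Let dp[i] be the longest increasing subsequence ending at position i. Then dp = [1, 1, 2, 1, 1, 2, 2, 3, 3, 3, 4, 3, 4, 5].
The maximum is 5; one witness is 12, 15, 32, 43, 44 at positions 4,7,9,13,14.

5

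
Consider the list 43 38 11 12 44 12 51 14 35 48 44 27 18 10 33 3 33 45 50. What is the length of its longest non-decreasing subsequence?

One longest non-decreasing subsequence is 11, 12, 12, 14, 27, 33, 33, 45, 50 (positions 3,4,6,8,12,15,17,18,19), of length 9; no longer one exists.

9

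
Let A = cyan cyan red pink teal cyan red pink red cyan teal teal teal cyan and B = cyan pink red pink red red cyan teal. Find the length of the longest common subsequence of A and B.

7

Backtracking the LCS table gives one alignment: cyan (A1,B1) → red (A3,B3) → pink (A4,B4) → red (A7,B5) → red (A9,B6) → cyan (A10,B7) → teal (A13,B8).
So the longest common subsequence has length 7.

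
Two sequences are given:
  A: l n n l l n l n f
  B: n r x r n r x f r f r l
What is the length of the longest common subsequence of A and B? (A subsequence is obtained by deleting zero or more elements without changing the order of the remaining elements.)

A longest common subsequence is nnl (length 3); the LCS DP confirms no longer common subsequence exists.

3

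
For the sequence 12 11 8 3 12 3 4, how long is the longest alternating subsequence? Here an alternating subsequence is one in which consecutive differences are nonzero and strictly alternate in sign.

Track the best alternating length ending on an up-step vs a down-step at each position: up/down = 1/1, 1/2, 1/2, 1/2, 3/1, 1/4, 5/4.
The maximum over both is 5; one such subsequence is 12, 11, 12, 3, 4.

5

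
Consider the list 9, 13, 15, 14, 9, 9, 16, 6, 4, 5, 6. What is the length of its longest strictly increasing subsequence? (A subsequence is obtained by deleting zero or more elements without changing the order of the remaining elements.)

4

Scanning left to right, the best length ending at each element is: 9→1, 13→2, 15→3, 14→3, 9→1, 9→1, 16→4, 6→1, 4→1, 5→2, 6→3.
So the longest increasing subsequence has length 4, e.g. 9, 13, 15, 16.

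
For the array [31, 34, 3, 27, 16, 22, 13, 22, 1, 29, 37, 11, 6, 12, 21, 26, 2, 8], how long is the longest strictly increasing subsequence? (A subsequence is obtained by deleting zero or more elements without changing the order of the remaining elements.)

One longest increasing subsequence is 3, 16, 22, 29, 37 (positions 3,5,6,10,11), of length 5; no longer one exists.

5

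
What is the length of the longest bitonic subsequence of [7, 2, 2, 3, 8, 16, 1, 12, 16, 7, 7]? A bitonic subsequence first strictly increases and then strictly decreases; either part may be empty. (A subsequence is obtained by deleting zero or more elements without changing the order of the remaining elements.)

6

One longest bitonic subsequence is 2, 3, 8, 16, 12, 7 (positions 2,4,5,6,8,11): it rises to 16 then falls. Length 6 is optimal.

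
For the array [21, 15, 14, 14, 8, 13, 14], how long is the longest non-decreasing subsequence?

Scanning left to right, the best length ending at each element is: 21→1, 15→1, 14→1, 14→2, 8→1, 13→2, 14→3.
So the longest non-decreasing subsequence has length 3, e.g. 14, 14, 14.

3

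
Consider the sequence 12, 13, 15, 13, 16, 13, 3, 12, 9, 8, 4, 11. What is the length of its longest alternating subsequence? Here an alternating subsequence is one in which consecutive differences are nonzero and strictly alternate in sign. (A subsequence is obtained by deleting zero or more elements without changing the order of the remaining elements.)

A longest alternating subsequence is 12, 15, 13, 16, 3, 12, 9, 11 (positions 1,3,4,5,7,8,9,12); its 7 consecutive differences strictly alternate in sign, and length 8 is optimal.

8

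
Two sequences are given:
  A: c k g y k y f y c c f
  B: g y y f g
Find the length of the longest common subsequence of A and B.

4

A longest common subsequence is gyyf (length 4); the LCS DP confirms no longer common subsequence exists.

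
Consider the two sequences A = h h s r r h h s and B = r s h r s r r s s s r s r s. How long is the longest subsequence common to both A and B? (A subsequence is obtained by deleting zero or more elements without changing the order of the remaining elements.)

Backtracking the LCS table gives one alignment: h (A1,B3) → s (A3,B10) → r (A4,B11) → r (A5,B13) → s (A8,B14).
So the longest common subsequence has length 5.

5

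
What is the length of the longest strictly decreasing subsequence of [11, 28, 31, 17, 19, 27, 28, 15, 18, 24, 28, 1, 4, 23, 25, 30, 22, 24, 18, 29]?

Let dp[i] be the longest decreasing subsequence ending at position i. Then dp = [1, 1, 1, 2, 2, 2, 2, 3, 3, 3, 2, 4, 4, 4, 3, 2, 5, 4, 6, 3].
The maximum is 6; one witness is 28, 27, 24, 23, 22, 18 at positions 2,6,10,14,17,19.

6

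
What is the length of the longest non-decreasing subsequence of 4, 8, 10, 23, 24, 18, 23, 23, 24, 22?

7

Let dp[i] be the longest non-decreasing subsequence ending at position i. Then dp = [1, 2, 3, 4, 5, 4, 5, 6, 7, 5].
The maximum is 7; one witness is 4, 8, 10, 23, 23, 23, 24 at positions 1,2,3,4,7,8,9.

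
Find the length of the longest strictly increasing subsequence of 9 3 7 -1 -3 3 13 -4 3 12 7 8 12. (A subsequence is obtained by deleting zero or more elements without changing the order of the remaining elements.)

Let dp[i] be the longest increasing subsequence ending at position i. Then dp = [1, 1, 2, 1, 1, 2, 3, 1, 2, 3, 3, 4, 5].
The maximum is 5; one witness is -1, 3, 7, 8, 12 at positions 4,6,11,12,13.

5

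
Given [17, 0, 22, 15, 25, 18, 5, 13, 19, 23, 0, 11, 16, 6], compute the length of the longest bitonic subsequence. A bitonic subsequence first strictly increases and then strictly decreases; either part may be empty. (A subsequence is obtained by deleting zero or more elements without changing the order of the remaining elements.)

Let inc[i] be the LIS ending at i and dec[i] the longest strictly decreasing subsequence starting at i. inc = [1, 1, 2, 2, 3, 3, 2, 3, 4, 5, 1, 3, 4, 3], dec = [5, 1, 5, 4, 5, 4, 2, 3, 3, 3, 1, 2, 2, 1].
max_i inc[i]+dec[i]−1 = 7, with one witness 17, 22, 25, 18, 13, 11, 6.

7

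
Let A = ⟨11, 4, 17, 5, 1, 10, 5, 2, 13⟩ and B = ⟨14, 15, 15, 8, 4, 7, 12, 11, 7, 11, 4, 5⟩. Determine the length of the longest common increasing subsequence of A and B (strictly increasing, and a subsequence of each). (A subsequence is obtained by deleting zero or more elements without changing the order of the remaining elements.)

For each value that appears in both, track the longest common increasing run ending there.
The best achievable length is 2; one witness is 4, 5 (A-positions 2,4, B-positions 5,12).

2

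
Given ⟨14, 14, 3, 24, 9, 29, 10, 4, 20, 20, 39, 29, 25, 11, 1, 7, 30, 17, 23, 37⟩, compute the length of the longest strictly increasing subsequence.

Let dp[i] be the longest increasing subsequence ending at position i. Then dp = [1, 1, 1, 2, 2, 3, 3, 2, 4, 4, 5, 5, 5, 4, 1, 3, 6, 5, 6, 7].
The maximum is 7; one witness is 3, 9, 10, 20, 29, 30, 37 at positions 3,5,7,9,12,17,20.

7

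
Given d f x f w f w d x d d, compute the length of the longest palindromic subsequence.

Using dp[i][j] = 2 + dp[i+1][j−1] if the ends match, else max(dp[i+1][j], dp[i][j−1]):
dp[1][11] = 7. A witness is dxwfwxd at positions 1,3,5,6,7,9,11.

7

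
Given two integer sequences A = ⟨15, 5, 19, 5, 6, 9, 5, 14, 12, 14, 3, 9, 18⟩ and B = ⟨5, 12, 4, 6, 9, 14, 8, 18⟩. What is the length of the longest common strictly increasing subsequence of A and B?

For each value that appears in both, track the longest common increasing run ending there.
The best achievable length is 5; one witness is 5, 6, 9, 14, 18 (A-positions 2,5,6,8,13, B-positions 1,4,5,6,8).

5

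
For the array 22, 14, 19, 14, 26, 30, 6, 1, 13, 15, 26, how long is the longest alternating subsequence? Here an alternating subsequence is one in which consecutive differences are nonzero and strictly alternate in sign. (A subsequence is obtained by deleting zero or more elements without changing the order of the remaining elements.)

7

Track the best alternating length ending on an up-step vs a down-step at each position: up/down = 1/1, 1/2, 3/2, 1/4, 5/1, 5/1, 1/6, 1/6, 7/6, 7/6, 7/6.
The maximum over both is 7; one such subsequence is 22, 14, 19, 14, 26, 6, 13.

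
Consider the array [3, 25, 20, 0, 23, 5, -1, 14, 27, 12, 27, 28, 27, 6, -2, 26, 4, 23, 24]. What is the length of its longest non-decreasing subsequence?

6

Scanning left to right, the best length ending at each element is: 3→1, 25→2, 20→2, 0→1, 23→3, 5→2, -1→1, 14→3, 27→4, 12→3, 27→5, 28→6, 27→6, 6→3, -2→1, 26→4, 4→2, 23→4, 24→5.
So the longest non-decreasing subsequence has length 6, e.g. 3, 20, 23, 27, 27, 28.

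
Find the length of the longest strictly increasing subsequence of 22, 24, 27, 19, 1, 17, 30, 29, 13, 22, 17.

Let dp[i] be the longest increasing subsequence ending at position i. Then dp = [1, 2, 3, 1, 1, 2, 4, 4, 2, 3, 3].
The maximum is 4; one witness is 22, 24, 27, 30 at positions 1,2,3,7.

4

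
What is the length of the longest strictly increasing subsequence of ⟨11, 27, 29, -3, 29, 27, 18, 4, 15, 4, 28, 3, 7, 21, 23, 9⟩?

Let dp[i] be the longest increasing subsequence ending at position i. Then dp = [1, 2, 3, 1, 3, 2, 2, 2, 3, 2, 4, 2, 3, 4, 5, 4].
The maximum is 5; one witness is -3, 4, 15, 21, 23 at positions 4,8,9,14,15.

5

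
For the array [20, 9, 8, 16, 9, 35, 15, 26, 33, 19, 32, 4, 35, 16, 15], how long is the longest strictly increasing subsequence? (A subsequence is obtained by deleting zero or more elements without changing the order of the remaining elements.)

One longest increasing subsequence is 8, 9, 15, 26, 33, 35 (positions 3,5,7,8,9,13), of length 6; no longer one exists.

6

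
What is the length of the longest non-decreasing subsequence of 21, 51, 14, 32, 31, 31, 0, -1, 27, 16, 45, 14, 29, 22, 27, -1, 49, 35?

Scanning left to right, the best length ending at each element is: 21→1, 51→2, 14→1, 32→2, 31→2, 31→3, 0→1, -1→1, 27→2, 16→2, 45→4, 14→2, 29→3, 22→3, 27→4, -1→2, 49→5, 35→5.
So the longest non-decreasing subsequence has length 5, e.g. 21, 31, 31, 45, 49.

5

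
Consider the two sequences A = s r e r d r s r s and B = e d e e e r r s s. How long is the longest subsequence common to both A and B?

5

A longest common subsequence is errss (length 5); the LCS DP confirms no longer common subsequence exists.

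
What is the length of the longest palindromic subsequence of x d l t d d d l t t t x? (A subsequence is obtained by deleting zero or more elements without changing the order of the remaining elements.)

One longest palindromic subsequence is xtdddtx (positions 1,4,5,6,7,11,12); it reads the same forward and backward, and the interval DP gives dp[1][12] = 7.

7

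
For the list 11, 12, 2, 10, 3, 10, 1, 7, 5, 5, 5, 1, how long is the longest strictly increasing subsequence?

3

One longest increasing subsequence is 2, 3, 10 (positions 3,5,6), of length 3; no longer one exists.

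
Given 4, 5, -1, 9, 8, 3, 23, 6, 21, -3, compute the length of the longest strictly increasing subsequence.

4

Let dp[i] be the longest increasing subsequence ending at position i. Then dp = [1, 2, 1, 3, 3, 2, 4, 3, 4, 1].
The maximum is 4; one witness is 4, 5, 9, 23 at positions 1,2,4,7.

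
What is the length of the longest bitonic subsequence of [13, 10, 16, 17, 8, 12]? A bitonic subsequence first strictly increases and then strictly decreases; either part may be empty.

One longest bitonic subsequence is 13, 16, 17, 12 (positions 1,3,4,6): it rises to 17 then falls. Length 4 is optimal.

4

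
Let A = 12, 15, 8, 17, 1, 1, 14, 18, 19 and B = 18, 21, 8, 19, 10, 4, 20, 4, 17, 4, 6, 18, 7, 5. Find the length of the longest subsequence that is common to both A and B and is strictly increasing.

A longest common strictly increasing subsequence is 8, 17, 18 (length 3); it appears in order in both A and B, and no longer such subsequence exists.

3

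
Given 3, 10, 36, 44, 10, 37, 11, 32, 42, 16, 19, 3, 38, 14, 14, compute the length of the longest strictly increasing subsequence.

Scanning left to right, the best length ending at each element is: 3→1, 10→2, 36→3, 44→4, 10→2, 37→4, 11→3, 32→4, 42→5, 16→4, 19→5, 3→1, 38→6, 14→4, 14→4.
So the longest increasing subsequence has length 6, e.g. 3, 10, 11, 16, 19, 38.

6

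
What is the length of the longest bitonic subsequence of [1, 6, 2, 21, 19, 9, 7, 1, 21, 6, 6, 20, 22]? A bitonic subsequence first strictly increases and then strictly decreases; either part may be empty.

Let inc[i] be the LIS ending at i and dec[i] the longest strictly decreasing subsequence starting at i. inc = [1, 2, 2, 3, 3, 3, 3, 1, 4, 3, 3, 4, 5], dec = [1, 3, 2, 5, 4, 3, 2, 1, 2, 1, 1, 1, 1].
max_i inc[i]+dec[i]−1 = 7, with one witness 1, 6, 21, 19, 9, 7, 6.

7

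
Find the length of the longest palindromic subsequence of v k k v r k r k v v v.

7

Using dp[i][j] = 2 + dp[i+1][j−1] if the ends match, else max(dp[i+1][j], dp[i][j−1]):
dp[1][11] = 7. A witness is vvkrkvv at positions 1,4,6,7,8,10,11.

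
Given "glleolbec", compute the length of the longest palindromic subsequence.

3

One longest palindromic subsequence is ebe (positions 4,7,8); it reads the same forward and backward, and the interval DP gives dp[1][9] = 3.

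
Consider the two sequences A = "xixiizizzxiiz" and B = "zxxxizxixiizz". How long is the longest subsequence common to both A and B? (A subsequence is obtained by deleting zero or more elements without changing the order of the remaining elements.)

9

Backtracking the LCS table gives one alignment: x (A1,B3) → x (A3,B4) → i (A5,B5) → z (A6,B6) → i (A7,B8) → x (A10,B9) → i (A11,B10) → i (A12,B11) → z (A13,B13).
So the longest common subsequence has length 9.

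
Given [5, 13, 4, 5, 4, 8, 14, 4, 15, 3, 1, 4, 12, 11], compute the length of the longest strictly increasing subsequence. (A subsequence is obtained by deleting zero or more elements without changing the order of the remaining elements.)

5

One longest increasing subsequence is 4, 5, 8, 14, 15 (positions 3,4,6,7,9), of length 5; no longer one exists.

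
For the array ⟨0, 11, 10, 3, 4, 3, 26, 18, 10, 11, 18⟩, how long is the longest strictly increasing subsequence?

6

Scanning left to right, the best length ending at each element is: 0→1, 11→2, 10→2, 3→2, 4→3, 3→2, 26→4, 18→4, 10→4, 11→5, 18→6.
So the longest increasing subsequence has length 6, e.g. 0, 3, 4, 10, 11, 18.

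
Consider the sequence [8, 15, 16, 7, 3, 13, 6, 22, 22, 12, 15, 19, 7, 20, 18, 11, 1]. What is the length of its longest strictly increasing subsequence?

6

Scanning left to right, the best length ending at each element is: 8→1, 15→2, 16→3, 7→1, 3→1, 13→2, 6→2, 22→4, 22→4, 12→3, 15→4, 19→5, 7→3, 20→6, 18→5, 11→4, 1→1.
So the longest increasing subsequence has length 6, e.g. 3, 6, 12, 15, 19, 20.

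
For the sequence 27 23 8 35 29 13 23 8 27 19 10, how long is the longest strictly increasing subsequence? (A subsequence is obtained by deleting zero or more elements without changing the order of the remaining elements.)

Let dp[i] be the longest increasing subsequence ending at position i. Then dp = [1, 1, 1, 2, 2, 2, 3, 1, 4, 3, 2].
The maximum is 4; one witness is 8, 13, 23, 27 at positions 3,6,7,9.

4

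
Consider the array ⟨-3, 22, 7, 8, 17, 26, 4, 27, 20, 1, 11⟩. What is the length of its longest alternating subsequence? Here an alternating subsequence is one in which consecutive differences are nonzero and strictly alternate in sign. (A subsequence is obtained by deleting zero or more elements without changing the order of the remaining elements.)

8

A longest alternating subsequence is -3, 22, 7, 8, 4, 27, 1, 11 (positions 1,2,3,4,7,8,10,11); its 7 consecutive differences strictly alternate in sign, and length 8 is optimal.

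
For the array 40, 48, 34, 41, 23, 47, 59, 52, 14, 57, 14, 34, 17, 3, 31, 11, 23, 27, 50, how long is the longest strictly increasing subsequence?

5

Scanning left to right, the best length ending at each element is: 40→1, 48→2, 34→1, 41→2, 23→1, 47→3, 59→4, 52→4, 14→1, 57→5, 14→1, 34→2, 17→2, 3→1, 31→3, 11→2, 23→3, 27→4, 50→5.
So the longest increasing subsequence has length 5, e.g. 40, 41, 47, 52, 57.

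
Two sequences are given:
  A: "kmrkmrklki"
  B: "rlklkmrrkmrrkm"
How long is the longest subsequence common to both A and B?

Backtracking the LCS table gives one alignment: k (A1,B5) → m (A2,B6) → r (A3,B8) → k (A4,B9) → m (A5,B10) → r (A6,B12) → k (A7,B13).
So the longest common subsequence has length 7.

7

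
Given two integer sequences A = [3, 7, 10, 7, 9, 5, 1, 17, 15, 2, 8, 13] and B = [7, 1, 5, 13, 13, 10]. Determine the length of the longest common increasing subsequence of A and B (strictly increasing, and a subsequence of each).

A longest common strictly increasing subsequence is 7, 13 (length 2); it appears in order in both A and B, and no longer such subsequence exists.

2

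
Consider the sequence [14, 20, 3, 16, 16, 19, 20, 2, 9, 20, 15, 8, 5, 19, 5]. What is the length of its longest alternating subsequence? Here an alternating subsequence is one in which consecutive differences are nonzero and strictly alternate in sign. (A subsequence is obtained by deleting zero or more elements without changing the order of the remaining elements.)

A longest alternating subsequence is 14, 20, 3, 16, 2, 20, 15, 19, 5 (positions 1,2,3,4,8,10,11,14,15); its 8 consecutive differences strictly alternate in sign, and length 9 is optimal.

9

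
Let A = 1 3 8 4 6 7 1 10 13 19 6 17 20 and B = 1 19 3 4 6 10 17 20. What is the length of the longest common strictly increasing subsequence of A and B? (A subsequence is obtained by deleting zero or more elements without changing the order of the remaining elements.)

7

For each value that appears in both, track the longest common increasing run ending there.
The best achievable length is 7; one witness is 1, 3, 4, 6, 10, 17, 20 (A-positions 1,2,4,5,8,12,13, B-positions 1,3,4,5,6,7,8).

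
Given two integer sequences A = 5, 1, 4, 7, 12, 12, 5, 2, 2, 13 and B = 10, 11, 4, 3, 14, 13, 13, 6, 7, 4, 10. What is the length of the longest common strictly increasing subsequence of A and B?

2

A longest common strictly increasing subsequence is 4, 13 (length 2); it appears in order in both A and B, and no longer such subsequence exists.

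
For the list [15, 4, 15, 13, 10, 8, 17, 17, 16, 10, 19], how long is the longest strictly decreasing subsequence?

4

One longest decreasing subsequence is 15, 13, 10, 8 (positions 1,4,5,6), of length 4; no longer one exists.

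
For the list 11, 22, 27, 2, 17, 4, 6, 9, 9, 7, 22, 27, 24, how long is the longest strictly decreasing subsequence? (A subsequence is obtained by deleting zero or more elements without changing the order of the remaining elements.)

One longest decreasing subsequence is 22, 17, 9, 7 (positions 2,5,8,10), of length 4; no longer one exists.

4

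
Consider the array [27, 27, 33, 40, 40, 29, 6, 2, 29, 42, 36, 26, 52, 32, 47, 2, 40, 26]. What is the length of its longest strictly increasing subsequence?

One longest increasing subsequence is 27, 33, 40, 42, 52 (positions 1,3,4,10,13), of length 5; no longer one exists.

5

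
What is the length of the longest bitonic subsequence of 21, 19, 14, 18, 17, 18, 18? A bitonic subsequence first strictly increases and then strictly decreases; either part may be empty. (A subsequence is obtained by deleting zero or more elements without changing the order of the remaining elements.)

One longest bitonic subsequence is 21, 19, 18, 17 (positions 1,2,4,5): it rises to 21 then falls. Length 4 is optimal.

4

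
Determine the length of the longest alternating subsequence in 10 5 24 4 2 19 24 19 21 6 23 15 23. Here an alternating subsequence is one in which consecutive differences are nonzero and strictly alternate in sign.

A longest alternating subsequence is 10, 5, 24, 4, 24, 19, 21, 6, 23, 15, 23 (positions 1,2,3,4,7,8,9,10,11,12,13); its 10 consecutive differences strictly alternate in sign, and length 11 is optimal.

11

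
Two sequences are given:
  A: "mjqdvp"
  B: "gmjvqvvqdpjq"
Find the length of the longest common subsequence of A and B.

5

Backtracking the LCS table gives one alignment: m (A1,B2) → j (A2,B3) → q (A3,B8) → d (A4,B9) → p (A6,B10).
So the longest common subsequence has length 5.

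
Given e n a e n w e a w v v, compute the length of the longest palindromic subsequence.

One longest palindromic subsequence is aewea (positions 3,4,6,7,8); it reads the same forward and backward, and the interval DP gives dp[1][11] = 5.

5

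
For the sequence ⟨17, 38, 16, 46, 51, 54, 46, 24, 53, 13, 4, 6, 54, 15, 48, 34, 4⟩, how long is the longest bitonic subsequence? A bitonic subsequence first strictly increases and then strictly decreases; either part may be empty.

10

Let inc[i] be the LIS ending at i and dec[i] the longest strictly decreasing subsequence starting at i. inc = [1, 2, 1, 3, 4, 5, 3, 2, 5, 1, 1, 2, 6, 3, 4, 4, 1], dec = [5, 5, 4, 5, 6, 6, 5, 4, 4, 3, 1, 2, 4, 2, 3, 2, 1].
max_i inc[i]+dec[i]−1 = 10, with one witness 17, 38, 46, 51, 54, 46, 24, 13, 6, 4.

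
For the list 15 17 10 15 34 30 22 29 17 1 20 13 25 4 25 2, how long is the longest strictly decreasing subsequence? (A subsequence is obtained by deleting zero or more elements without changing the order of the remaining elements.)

7

One longest decreasing subsequence is 34, 30, 22, 17, 13, 4, 2 (positions 5,6,7,9,12,14,16), of length 7; no longer one exists.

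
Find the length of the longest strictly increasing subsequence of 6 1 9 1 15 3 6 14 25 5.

5

Let dp[i] be the longest increasing subsequence ending at position i. Then dp = [1, 1, 2, 1, 3, 2, 3, 4, 5, 3].
The maximum is 5; one witness is 1, 3, 6, 14, 25 at positions 2,6,7,8,9.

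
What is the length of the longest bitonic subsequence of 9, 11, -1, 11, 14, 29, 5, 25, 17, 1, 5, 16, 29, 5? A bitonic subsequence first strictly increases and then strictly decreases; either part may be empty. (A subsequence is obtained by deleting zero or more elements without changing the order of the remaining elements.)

8

One longest bitonic subsequence is 9, 11, 14, 29, 25, 17, 16, 5 (positions 1,2,5,6,8,9,12,14): it rises to 29 then falls. Length 8 is optimal.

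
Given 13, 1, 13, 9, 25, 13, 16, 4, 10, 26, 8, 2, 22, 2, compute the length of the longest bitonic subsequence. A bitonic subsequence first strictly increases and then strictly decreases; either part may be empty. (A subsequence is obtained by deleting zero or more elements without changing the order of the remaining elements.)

One longest bitonic subsequence is 1, 13, 25, 16, 10, 8, 2 (positions 2,3,5,7,9,11,14): it rises to 25 then falls. Length 7 is optimal.

7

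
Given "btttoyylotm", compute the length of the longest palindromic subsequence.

One longest palindromic subsequence is toyyot (positions 4,5,6,7,9,10); it reads the same forward and backward, and the interval DP gives dp[1][11] = 6.

6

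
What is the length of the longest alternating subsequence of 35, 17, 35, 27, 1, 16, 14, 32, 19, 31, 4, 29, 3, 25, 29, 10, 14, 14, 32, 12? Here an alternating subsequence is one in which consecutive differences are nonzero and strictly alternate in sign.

16

A longest alternating subsequence is 35, 17, 35, 1, 16, 14, 32, 19, 31, 4, 29, 3, 25, 10, 14, 12 (positions 1,2,3,5,6,7,8,9,10,11,12,13,14,16,17,20); its 15 consecutive differences strictly alternate in sign, and length 16 is optimal.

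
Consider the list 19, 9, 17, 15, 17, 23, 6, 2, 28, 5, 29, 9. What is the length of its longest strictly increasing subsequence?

Scanning left to right, the best length ending at each element is: 19→1, 9→1, 17→2, 15→2, 17→3, 23→4, 6→1, 2→1, 28→5, 5→2, 29→6, 9→3.
So the longest increasing subsequence has length 6, e.g. 9, 15, 17, 23, 28, 29.

6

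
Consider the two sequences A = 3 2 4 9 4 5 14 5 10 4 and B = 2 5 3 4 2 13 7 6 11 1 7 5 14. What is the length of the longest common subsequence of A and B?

A longest common subsequence is 3, 2, 5, 14 (length 4); the LCS DP confirms no longer common subsequence exists.

4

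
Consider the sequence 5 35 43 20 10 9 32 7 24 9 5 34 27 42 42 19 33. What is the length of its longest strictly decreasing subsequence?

6

Let dp[i] be the longest decreasing subsequence ending at position i. Then dp = [1, 1, 1, 2, 3, 4, 2, 5, 3, 4, 6, 2, 3, 2, 2, 4, 3].
The maximum is 6; one witness is 35, 20, 10, 9, 7, 5 at positions 2,4,5,6,8,11.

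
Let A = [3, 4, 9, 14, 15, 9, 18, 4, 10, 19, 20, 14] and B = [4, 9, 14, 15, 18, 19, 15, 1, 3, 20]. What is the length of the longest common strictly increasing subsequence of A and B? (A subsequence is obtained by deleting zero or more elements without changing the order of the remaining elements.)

A longest common strictly increasing subsequence is 4, 9, 14, 15, 18, 19, 20 (length 7); it appears in order in both A and B, and no longer such subsequence exists.

7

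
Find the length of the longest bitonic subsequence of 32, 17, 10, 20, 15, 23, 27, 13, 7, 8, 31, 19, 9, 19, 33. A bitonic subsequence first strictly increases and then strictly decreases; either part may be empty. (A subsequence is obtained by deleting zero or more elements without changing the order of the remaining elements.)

Let inc[i] be the LIS ending at i and dec[i] the longest strictly decreasing subsequence starting at i. inc = [1, 1, 1, 2, 2, 3, 4, 2, 1, 2, 5, 3, 3, 4, 6], dec = [5, 4, 2, 4, 3, 3, 3, 2, 1, 1, 3, 2, 1, 1, 1].
max_i inc[i]+dec[i]−1 = 7, with one witness 17, 20, 23, 27, 31, 19, 9.

7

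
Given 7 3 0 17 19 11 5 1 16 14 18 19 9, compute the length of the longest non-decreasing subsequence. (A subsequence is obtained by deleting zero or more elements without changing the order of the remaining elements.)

Let dp[i] be the longest non-decreasing subsequence ending at position i. Then dp = [1, 1, 1, 2, 3, 2, 2, 2, 3, 3, 4, 5, 3].
The maximum is 5; one witness is 7, 11, 16, 18, 19 at positions 1,6,9,11,12.

5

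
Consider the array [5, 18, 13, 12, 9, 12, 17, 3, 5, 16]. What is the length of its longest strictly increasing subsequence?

4

One longest increasing subsequence is 5, 9, 12, 17 (positions 1,5,6,7), of length 4; no longer one exists.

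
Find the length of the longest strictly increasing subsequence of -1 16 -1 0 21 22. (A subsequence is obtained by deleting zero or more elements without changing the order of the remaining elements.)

Scanning left to right, the best length ending at each element is: -1→1, 16→2, -1→1, 0→2, 21→3, 22→4.
So the longest increasing subsequence has length 4, e.g. -1, 16, 21, 22.

4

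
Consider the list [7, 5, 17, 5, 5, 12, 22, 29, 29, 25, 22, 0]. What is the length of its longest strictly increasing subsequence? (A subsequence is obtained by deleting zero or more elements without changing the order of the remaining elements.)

4

Let dp[i] be the longest increasing subsequence ending at position i. Then dp = [1, 1, 2, 1, 1, 2, 3, 4, 4, 4, 3, 1].
The maximum is 4; one witness is 7, 17, 22, 29 at positions 1,3,7,8.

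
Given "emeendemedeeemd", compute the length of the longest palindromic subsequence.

One longest palindromic subsequence is meedemedeem (positions 2,3,4,6,7,8,9,10,12,13,14); it reads the same forward and backward, and the interval DP gives dp[1][15] = 11.

11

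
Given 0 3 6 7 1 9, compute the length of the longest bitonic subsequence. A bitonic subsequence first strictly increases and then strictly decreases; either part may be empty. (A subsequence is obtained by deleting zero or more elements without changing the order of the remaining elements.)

5

One longest bitonic subsequence is 0, 3, 6, 7, 1 (positions 1,2,3,4,5): it rises to 7 then falls. Length 5 is optimal.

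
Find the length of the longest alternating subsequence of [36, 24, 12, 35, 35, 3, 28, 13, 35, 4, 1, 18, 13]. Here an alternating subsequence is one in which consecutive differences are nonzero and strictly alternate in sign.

10

A longest alternating subsequence is 36, 24, 35, 3, 28, 13, 35, 4, 18, 13 (positions 1,2,4,6,7,8,9,10,12,13); its 9 consecutive differences strictly alternate in sign, and length 10 is optimal.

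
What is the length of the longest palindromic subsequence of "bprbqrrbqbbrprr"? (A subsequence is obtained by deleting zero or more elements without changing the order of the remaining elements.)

10

One longest palindromic subsequence is prbqrrqbrp (positions 2,3,4,5,6,7,9,11,12,13); it reads the same forward and backward, and the interval DP gives dp[1][15] = 10.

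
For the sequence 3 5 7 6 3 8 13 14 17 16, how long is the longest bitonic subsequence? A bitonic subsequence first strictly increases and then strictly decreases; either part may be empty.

One longest bitonic subsequence is 3, 5, 7, 8, 13, 14, 17, 16 (positions 1,2,3,6,7,8,9,10): it rises to 17 then falls. Length 8 is optimal.

8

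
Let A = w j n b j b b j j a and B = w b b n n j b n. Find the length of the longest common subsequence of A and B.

4

Backtracking the LCS table gives one alignment: w (A1,B1) → n (A3,B5) → j (A5,B6) → b (A6,B7).
So the longest common subsequence has length 4.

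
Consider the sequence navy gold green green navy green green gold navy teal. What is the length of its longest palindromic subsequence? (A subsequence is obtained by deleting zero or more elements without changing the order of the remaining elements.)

One longest palindromic subsequence is navy gold green green navy green green gold navy (positions 1,2,3,4,5,6,7,8,9); it reads the same forward and backward, and the interval DP gives dp[1][10] = 9.

9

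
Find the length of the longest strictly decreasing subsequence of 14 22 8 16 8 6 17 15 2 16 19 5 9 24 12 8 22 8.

5

One longest decreasing subsequence is 22, 16, 8, 6, 2 (positions 2,4,5,6,9), of length 5; no longer one exists.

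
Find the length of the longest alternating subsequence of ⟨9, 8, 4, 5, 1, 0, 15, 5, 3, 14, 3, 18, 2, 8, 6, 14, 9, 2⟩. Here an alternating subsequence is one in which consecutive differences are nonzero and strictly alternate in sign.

14

Track the best alternating length ending on an up-step vs a down-step at each position: up/down = 1/1, 1/2, 1/2, 3/2, 1/4, 1/4, 5/1, 5/6, 5/6, 7/6, 5/8, 9/1, 5/10, 11/10, 11/12, 13/10, 13/14, 5/14.
The maximum over both is 14; one such subsequence is 9, 4, 5, 1, 15, 5, 14, 3, 18, 2, 8, 6, 14, 9.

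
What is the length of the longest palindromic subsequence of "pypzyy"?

3

One longest palindromic subsequence is yyy (positions 2,5,6); it reads the same forward and backward, and the interval DP gives dp[1][6] = 3.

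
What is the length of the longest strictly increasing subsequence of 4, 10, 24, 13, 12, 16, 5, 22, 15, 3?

Scanning left to right, the best length ending at each element is: 4→1, 10→2, 24→3, 13→3, 12→3, 16→4, 5→2, 22→5, 15→4, 3→1.
So the longest increasing subsequence has length 5, e.g. 4, 10, 13, 16, 22.

5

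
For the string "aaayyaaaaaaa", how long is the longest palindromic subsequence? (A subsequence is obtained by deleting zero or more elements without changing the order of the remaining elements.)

Using dp[i][j] = 2 + dp[i+1][j−1] if the ends match, else max(dp[i+1][j], dp[i][j−1]):
dp[1][12] = 10. A witness is aaaaaaaaaa at positions 1,2,3,6,7,8,9,10,11,12.

10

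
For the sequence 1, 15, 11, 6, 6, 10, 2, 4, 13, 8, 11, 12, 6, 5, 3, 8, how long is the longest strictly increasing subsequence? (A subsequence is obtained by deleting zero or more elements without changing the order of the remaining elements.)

6

Let dp[i] be the longest increasing subsequence ending at position i. Then dp = [1, 2, 2, 2, 2, 3, 2, 3, 4, 4, 5, 6, 4, 4, 3, 5].
The maximum is 6; one witness is 1, 2, 4, 8, 11, 12 at positions 1,7,8,10,11,12.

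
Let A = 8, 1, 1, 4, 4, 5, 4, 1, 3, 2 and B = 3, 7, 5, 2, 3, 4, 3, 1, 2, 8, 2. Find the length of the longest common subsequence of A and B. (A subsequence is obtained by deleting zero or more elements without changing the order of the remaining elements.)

4

A longest common subsequence is 5, 4, 1, 2 (length 4); the LCS DP confirms no longer common subsequence exists.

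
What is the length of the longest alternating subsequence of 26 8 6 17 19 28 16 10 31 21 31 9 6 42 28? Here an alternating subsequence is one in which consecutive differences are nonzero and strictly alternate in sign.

10

Track the best alternating length ending on an up-step vs a down-step at each position: up/down = 1/1, 1/2, 1/2, 3/2, 3/2, 3/1, 3/4, 3/4, 5/1, 5/6, 7/1, 3/8, 1/8, 9/1, 9/10.
The maximum over both is 10; one such subsequence is 26, 8, 17, 16, 31, 21, 31, 9, 42, 28.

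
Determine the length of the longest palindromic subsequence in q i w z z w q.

Using dp[i][j] = 2 + dp[i+1][j−1] if the ends match, else max(dp[i+1][j], dp[i][j−1]):
dp[1][7] = 6. A witness is qwzzwq at positions 1,3,4,5,6,7.

6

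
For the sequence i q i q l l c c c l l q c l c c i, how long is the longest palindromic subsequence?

One longest palindromic subsequence is iqllcccllqi (positions 1,4,5,6,7,8,9,10,11,12,17); it reads the same forward and backward, and the interval DP gives dp[1][17] = 11.

11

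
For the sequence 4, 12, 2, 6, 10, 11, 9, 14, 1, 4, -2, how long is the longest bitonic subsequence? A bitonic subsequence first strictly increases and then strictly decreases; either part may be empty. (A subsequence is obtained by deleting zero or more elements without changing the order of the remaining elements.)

7

One longest bitonic subsequence is 4, 6, 10, 11, 9, 4, -2 (positions 1,4,5,6,7,10,11): it rises to 11 then falls. Length 7 is optimal.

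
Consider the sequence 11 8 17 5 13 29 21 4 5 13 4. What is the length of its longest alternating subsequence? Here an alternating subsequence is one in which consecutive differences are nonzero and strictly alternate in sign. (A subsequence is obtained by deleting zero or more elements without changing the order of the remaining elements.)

8

A longest alternating subsequence is 11, 8, 17, 5, 13, 4, 5, 4 (positions 1,2,3,4,5,8,9,11); its 7 consecutive differences strictly alternate in sign, and length 8 is optimal.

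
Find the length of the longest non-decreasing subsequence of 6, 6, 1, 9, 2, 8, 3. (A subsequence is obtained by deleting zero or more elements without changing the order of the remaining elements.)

3

Scanning left to right, the best length ending at each element is: 6→1, 6→2, 1→1, 9→3, 2→2, 8→3, 3→3.
So the longest non-decreasing subsequence has length 3, e.g. 6, 6, 9.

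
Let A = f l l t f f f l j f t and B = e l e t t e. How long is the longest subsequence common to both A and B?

A longest common subsequence is ltt (length 3); the LCS DP confirms no longer common subsequence exists.

3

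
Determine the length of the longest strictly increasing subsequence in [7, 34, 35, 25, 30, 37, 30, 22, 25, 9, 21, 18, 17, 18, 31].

One longest increasing subsequence is 7, 9, 17, 18, 31 (positions 1,10,13,14,15), of length 5; no longer one exists.

5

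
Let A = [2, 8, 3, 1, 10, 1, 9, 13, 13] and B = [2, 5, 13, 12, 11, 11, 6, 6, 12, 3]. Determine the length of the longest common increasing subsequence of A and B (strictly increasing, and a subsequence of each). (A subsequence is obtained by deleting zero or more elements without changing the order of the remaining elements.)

For each value that appears in both, track the longest common increasing run ending there.
The best achievable length is 2; one witness is 2, 13 (A-positions 1,8, B-positions 1,3).

2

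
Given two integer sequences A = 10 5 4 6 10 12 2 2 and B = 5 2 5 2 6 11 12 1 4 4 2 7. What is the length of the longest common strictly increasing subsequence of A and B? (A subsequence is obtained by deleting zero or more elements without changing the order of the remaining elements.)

3

A longest common strictly increasing subsequence is 5, 6, 12 (length 3); it appears in order in both A and B, and no longer such subsequence exists.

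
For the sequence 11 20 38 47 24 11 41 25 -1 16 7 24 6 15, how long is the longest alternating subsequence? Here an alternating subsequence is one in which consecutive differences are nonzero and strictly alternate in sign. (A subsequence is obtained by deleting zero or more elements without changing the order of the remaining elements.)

10

A longest alternating subsequence is 11, 38, 24, 41, -1, 16, 7, 24, 6, 15 (positions 1,3,5,7,9,10,11,12,13,14); its 9 consecutive differences strictly alternate in sign, and length 10 is optimal.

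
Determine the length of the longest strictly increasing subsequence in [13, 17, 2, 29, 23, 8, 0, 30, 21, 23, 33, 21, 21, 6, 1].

One longest increasing subsequence is 13, 17, 29, 30, 33 (positions 1,2,4,8,11), of length 5; no longer one exists.

5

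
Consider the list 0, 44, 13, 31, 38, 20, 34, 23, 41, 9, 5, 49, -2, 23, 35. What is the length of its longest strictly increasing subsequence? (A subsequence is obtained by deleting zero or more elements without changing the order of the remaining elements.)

6

One longest increasing subsequence is 0, 13, 31, 38, 41, 49 (positions 1,3,4,5,9,12), of length 6; no longer one exists.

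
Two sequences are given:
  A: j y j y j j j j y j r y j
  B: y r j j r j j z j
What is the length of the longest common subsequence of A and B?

A longest common subsequence is yjjjjj (length 6); the LCS DP confirms no longer common subsequence exists.

6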